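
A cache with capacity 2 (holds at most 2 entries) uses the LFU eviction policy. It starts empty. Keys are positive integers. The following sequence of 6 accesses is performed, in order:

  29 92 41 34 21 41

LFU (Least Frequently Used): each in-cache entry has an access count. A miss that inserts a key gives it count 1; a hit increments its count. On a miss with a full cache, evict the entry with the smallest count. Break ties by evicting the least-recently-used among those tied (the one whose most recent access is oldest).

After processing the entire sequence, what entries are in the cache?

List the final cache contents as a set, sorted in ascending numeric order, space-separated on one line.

LFU simulation (capacity=2):
  1. access 29: MISS. Cache: [29(c=1)]
  2. access 92: MISS. Cache: [29(c=1) 92(c=1)]
  3. access 41: MISS, evict 29(c=1). Cache: [92(c=1) 41(c=1)]
  4. access 34: MISS, evict 92(c=1). Cache: [41(c=1) 34(c=1)]
  5. access 21: MISS, evict 41(c=1). Cache: [34(c=1) 21(c=1)]
  6. access 41: MISS, evict 34(c=1). Cache: [21(c=1) 41(c=1)]
Total: 0 hits, 6 misses, 4 evictions

Answer: 21 41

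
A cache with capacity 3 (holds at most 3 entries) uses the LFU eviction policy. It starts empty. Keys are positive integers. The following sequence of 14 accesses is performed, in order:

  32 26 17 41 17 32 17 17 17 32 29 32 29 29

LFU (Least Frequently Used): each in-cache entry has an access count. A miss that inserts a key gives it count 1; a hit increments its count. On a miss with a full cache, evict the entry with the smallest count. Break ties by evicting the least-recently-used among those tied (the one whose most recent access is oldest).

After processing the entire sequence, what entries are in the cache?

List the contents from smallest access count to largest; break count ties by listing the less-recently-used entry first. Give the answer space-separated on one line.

LFU simulation (capacity=3):
  1. access 32: MISS. Cache: [32(c=1)]
  2. access 26: MISS. Cache: [32(c=1) 26(c=1)]
  3. access 17: MISS. Cache: [32(c=1) 26(c=1) 17(c=1)]
  4. access 41: MISS, evict 32(c=1). Cache: [26(c=1) 17(c=1) 41(c=1)]
  5. access 17: HIT, count now 2. Cache: [26(c=1) 41(c=1) 17(c=2)]
  6. access 32: MISS, evict 26(c=1). Cache: [41(c=1) 32(c=1) 17(c=2)]
  7. access 17: HIT, count now 3. Cache: [41(c=1) 32(c=1) 17(c=3)]
  8. access 17: HIT, count now 4. Cache: [41(c=1) 32(c=1) 17(c=4)]
  9. access 17: HIT, count now 5. Cache: [41(c=1) 32(c=1) 17(c=5)]
  10. access 32: HIT, count now 2. Cache: [41(c=1) 32(c=2) 17(c=5)]
  11. access 29: MISS, evict 41(c=1). Cache: [29(c=1) 32(c=2) 17(c=5)]
  12. access 32: HIT, count now 3. Cache: [29(c=1) 32(c=3) 17(c=5)]
  13. access 29: HIT, count now 2. Cache: [29(c=2) 32(c=3) 17(c=5)]
  14. access 29: HIT, count now 3. Cache: [32(c=3) 29(c=3) 17(c=5)]
Total: 8 hits, 6 misses, 3 evictions

Answer: 32 29 17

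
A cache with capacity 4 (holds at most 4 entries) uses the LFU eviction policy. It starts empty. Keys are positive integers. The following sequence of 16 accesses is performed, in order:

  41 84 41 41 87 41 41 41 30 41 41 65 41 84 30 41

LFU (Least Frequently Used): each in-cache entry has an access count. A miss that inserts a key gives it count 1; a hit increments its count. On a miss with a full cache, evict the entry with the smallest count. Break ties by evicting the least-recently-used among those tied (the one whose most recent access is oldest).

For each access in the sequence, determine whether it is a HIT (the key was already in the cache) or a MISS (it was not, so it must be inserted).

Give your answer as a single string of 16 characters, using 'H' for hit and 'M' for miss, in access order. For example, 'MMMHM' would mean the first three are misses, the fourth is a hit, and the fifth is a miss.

LFU simulation (capacity=4):
  1. access 41: MISS. Cache: [41(c=1)]
  2. access 84: MISS. Cache: [41(c=1) 84(c=1)]
  3. access 41: HIT, count now 2. Cache: [84(c=1) 41(c=2)]
  4. access 41: HIT, count now 3. Cache: [84(c=1) 41(c=3)]
  5. access 87: MISS. Cache: [84(c=1) 87(c=1) 41(c=3)]
  6. access 41: HIT, count now 4. Cache: [84(c=1) 87(c=1) 41(c=4)]
  7. access 41: HIT, count now 5. Cache: [84(c=1) 87(c=1) 41(c=5)]
  8. access 41: HIT, count now 6. Cache: [84(c=1) 87(c=1) 41(c=6)]
  9. access 30: MISS. Cache: [84(c=1) 87(c=1) 30(c=1) 41(c=6)]
  10. access 41: HIT, count now 7. Cache: [84(c=1) 87(c=1) 30(c=1) 41(c=7)]
  11. access 41: HIT, count now 8. Cache: [84(c=1) 87(c=1) 30(c=1) 41(c=8)]
  12. access 65: MISS, evict 84(c=1). Cache: [87(c=1) 30(c=1) 65(c=1) 41(c=8)]
  13. access 41: HIT, count now 9. Cache: [87(c=1) 30(c=1) 65(c=1) 41(c=9)]
  14. access 84: MISS, evict 87(c=1). Cache: [30(c=1) 65(c=1) 84(c=1) 41(c=9)]
  15. access 30: HIT, count now 2. Cache: [65(c=1) 84(c=1) 30(c=2) 41(c=9)]
  16. access 41: HIT, count now 10. Cache: [65(c=1) 84(c=1) 30(c=2) 41(c=10)]
Total: 10 hits, 6 misses, 2 evictions

Answer: MMHHMHHHMHHMHMHH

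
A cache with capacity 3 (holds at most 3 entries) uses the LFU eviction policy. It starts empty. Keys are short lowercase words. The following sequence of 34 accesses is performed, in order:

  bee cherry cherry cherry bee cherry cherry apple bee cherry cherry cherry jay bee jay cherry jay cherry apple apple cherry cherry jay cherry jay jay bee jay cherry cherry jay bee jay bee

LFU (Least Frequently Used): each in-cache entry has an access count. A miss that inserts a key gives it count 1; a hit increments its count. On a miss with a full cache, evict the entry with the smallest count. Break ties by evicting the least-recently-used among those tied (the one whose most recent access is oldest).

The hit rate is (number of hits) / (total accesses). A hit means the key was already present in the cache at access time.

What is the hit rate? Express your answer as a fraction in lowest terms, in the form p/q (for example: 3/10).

LFU simulation (capacity=3):
  1. access bee: MISS. Cache: [bee(c=1)]
  2. access cherry: MISS. Cache: [bee(c=1) cherry(c=1)]
  3. access cherry: HIT, count now 2. Cache: [bee(c=1) cherry(c=2)]
  4. access cherry: HIT, count now 3. Cache: [bee(c=1) cherry(c=3)]
  5. access bee: HIT, count now 2. Cache: [bee(c=2) cherry(c=3)]
  6. access cherry: HIT, count now 4. Cache: [bee(c=2) cherry(c=4)]
  7. access cherry: HIT, count now 5. Cache: [bee(c=2) cherry(c=5)]
  8. access apple: MISS. Cache: [apple(c=1) bee(c=2) cherry(c=5)]
  9. access bee: HIT, count now 3. Cache: [apple(c=1) bee(c=3) cherry(c=5)]
  10. access cherry: HIT, count now 6. Cache: [apple(c=1) bee(c=3) cherry(c=6)]
  11. access cherry: HIT, count now 7. Cache: [apple(c=1) bee(c=3) cherry(c=7)]
  12. access cherry: HIT, count now 8. Cache: [apple(c=1) bee(c=3) cherry(c=8)]
  13. access jay: MISS, evict apple(c=1). Cache: [jay(c=1) bee(c=3) cherry(c=8)]
  14. access bee: HIT, count now 4. Cache: [jay(c=1) bee(c=4) cherry(c=8)]
  15. access jay: HIT, count now 2. Cache: [jay(c=2) bee(c=4) cherry(c=8)]
  16. access cherry: HIT, count now 9. Cache: [jay(c=2) bee(c=4) cherry(c=9)]
  17. access jay: HIT, count now 3. Cache: [jay(c=3) bee(c=4) cherry(c=9)]
  18. access cherry: HIT, count now 10. Cache: [jay(c=3) bee(c=4) cherry(c=10)]
  19. access apple: MISS, evict jay(c=3). Cache: [apple(c=1) bee(c=4) cherry(c=10)]
  20. access apple: HIT, count now 2. Cache: [apple(c=2) bee(c=4) cherry(c=10)]
  21. access cherry: HIT, count now 11. Cache: [apple(c=2) bee(c=4) cherry(c=11)]
  22. access cherry: HIT, count now 12. Cache: [apple(c=2) bee(c=4) cherry(c=12)]
  23. access jay: MISS, evict apple(c=2). Cache: [jay(c=1) bee(c=4) cherry(c=12)]
  24. access cherry: HIT, count now 13. Cache: [jay(c=1) bee(c=4) cherry(c=13)]
  25. access jay: HIT, count now 2. Cache: [jay(c=2) bee(c=4) cherry(c=13)]
  26. access jay: HIT, count now 3. Cache: [jay(c=3) bee(c=4) cherry(c=13)]
  27. access bee: HIT, count now 5. Cache: [jay(c=3) bee(c=5) cherry(c=13)]
  28. access jay: HIT, count now 4. Cache: [jay(c=4) bee(c=5) cherry(c=13)]
  29. access cherry: HIT, count now 14. Cache: [jay(c=4) bee(c=5) cherry(c=14)]
  30. access cherry: HIT, count now 15. Cache: [jay(c=4) bee(c=5) cherry(c=15)]
  31. access jay: HIT, count now 5. Cache: [bee(c=5) jay(c=5) cherry(c=15)]
  32. access bee: HIT, count now 6. Cache: [jay(c=5) bee(c=6) cherry(c=15)]
  33. access jay: HIT, count now 6. Cache: [bee(c=6) jay(c=6) cherry(c=15)]
  34. access bee: HIT, count now 7. Cache: [jay(c=6) bee(c=7) cherry(c=15)]
Total: 28 hits, 6 misses, 3 evictions

Hit rate = 28/34 = 14/17

Answer: 14/17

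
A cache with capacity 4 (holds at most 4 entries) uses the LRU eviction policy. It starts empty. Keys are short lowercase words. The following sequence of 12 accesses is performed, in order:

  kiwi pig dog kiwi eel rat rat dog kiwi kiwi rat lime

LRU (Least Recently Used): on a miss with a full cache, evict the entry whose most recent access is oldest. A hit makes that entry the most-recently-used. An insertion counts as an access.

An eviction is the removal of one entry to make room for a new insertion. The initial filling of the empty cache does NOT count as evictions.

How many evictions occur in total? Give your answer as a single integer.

LRU simulation (capacity=4):
  1. access kiwi: MISS. Cache (LRU->MRU): [kiwi]
  2. access pig: MISS. Cache (LRU->MRU): [kiwi pig]
  3. access dog: MISS. Cache (LRU->MRU): [kiwi pig dog]
  4. access kiwi: HIT. Cache (LRU->MRU): [pig dog kiwi]
  5. access eel: MISS. Cache (LRU->MRU): [pig dog kiwi eel]
  6. access rat: MISS, evict pig. Cache (LRU->MRU): [dog kiwi eel rat]
  7. access rat: HIT. Cache (LRU->MRU): [dog kiwi eel rat]
  8. access dog: HIT. Cache (LRU->MRU): [kiwi eel rat dog]
  9. access kiwi: HIT. Cache (LRU->MRU): [eel rat dog kiwi]
  10. access kiwi: HIT. Cache (LRU->MRU): [eel rat dog kiwi]
  11. access rat: HIT. Cache (LRU->MRU): [eel dog kiwi rat]
  12. access lime: MISS, evict eel. Cache (LRU->MRU): [dog kiwi rat lime]
Total: 6 hits, 6 misses, 2 evictions

Answer: 2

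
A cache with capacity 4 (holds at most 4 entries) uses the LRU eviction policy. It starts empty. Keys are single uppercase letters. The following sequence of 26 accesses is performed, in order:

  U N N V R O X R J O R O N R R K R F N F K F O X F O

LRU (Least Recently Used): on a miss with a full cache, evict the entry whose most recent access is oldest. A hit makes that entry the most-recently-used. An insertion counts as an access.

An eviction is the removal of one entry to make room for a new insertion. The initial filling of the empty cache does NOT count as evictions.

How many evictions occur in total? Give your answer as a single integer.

LRU simulation (capacity=4):
  1. access U: MISS. Cache (LRU->MRU): [U]
  2. access N: MISS. Cache (LRU->MRU): [U N]
  3. access N: HIT. Cache (LRU->MRU): [U N]
  4. access V: MISS. Cache (LRU->MRU): [U N V]
  5. access R: MISS. Cache (LRU->MRU): [U N V R]
  6. access O: MISS, evict U. Cache (LRU->MRU): [N V R O]
  7. access X: MISS, evict N. Cache (LRU->MRU): [V R O X]
  8. access R: HIT. Cache (LRU->MRU): [V O X R]
  9. access J: MISS, evict V. Cache (LRU->MRU): [O X R J]
  10. access O: HIT. Cache (LRU->MRU): [X R J O]
  11. access R: HIT. Cache (LRU->MRU): [X J O R]
  12. access O: HIT. Cache (LRU->MRU): [X J R O]
  13. access N: MISS, evict X. Cache (LRU->MRU): [J R O N]
  14. access R: HIT. Cache (LRU->MRU): [J O N R]
  15. access R: HIT. Cache (LRU->MRU): [J O N R]
  16. access K: MISS, evict J. Cache (LRU->MRU): [O N R K]
  17. access R: HIT. Cache (LRU->MRU): [O N K R]
  18. access F: MISS, evict O. Cache (LRU->MRU): [N K R F]
  19. access N: HIT. Cache (LRU->MRU): [K R F N]
  20. access F: HIT. Cache (LRU->MRU): [K R N F]
  21. access K: HIT. Cache (LRU->MRU): [R N F K]
  22. access F: HIT. Cache (LRU->MRU): [R N K F]
  23. access O: MISS, evict R. Cache (LRU->MRU): [N K F O]
  24. access X: MISS, evict N. Cache (LRU->MRU): [K F O X]
  25. access F: HIT. Cache (LRU->MRU): [K O X F]
  26. access O: HIT. Cache (LRU->MRU): [K X F O]
Total: 14 hits, 12 misses, 8 evictions

Answer: 8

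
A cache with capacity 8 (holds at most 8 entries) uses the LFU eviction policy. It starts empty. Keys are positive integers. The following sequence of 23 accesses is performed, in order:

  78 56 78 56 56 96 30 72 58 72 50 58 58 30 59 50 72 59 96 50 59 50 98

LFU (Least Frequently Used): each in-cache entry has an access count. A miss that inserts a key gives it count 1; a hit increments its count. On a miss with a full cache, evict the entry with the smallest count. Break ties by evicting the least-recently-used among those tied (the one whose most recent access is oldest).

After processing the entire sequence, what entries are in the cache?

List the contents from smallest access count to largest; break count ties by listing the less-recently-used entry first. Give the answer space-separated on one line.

Answer: 98 30 96 56 58 72 59 50

Derivation:
LFU simulation (capacity=8):
  1. access 78: MISS. Cache: [78(c=1)]
  2. access 56: MISS. Cache: [78(c=1) 56(c=1)]
  3. access 78: HIT, count now 2. Cache: [56(c=1) 78(c=2)]
  4. access 56: HIT, count now 2. Cache: [78(c=2) 56(c=2)]
  5. access 56: HIT, count now 3. Cache: [78(c=2) 56(c=3)]
  6. access 96: MISS. Cache: [96(c=1) 78(c=2) 56(c=3)]
  7. access 30: MISS. Cache: [96(c=1) 30(c=1) 78(c=2) 56(c=3)]
  8. access 72: MISS. Cache: [96(c=1) 30(c=1) 72(c=1) 78(c=2) 56(c=3)]
  9. access 58: MISS. Cache: [96(c=1) 30(c=1) 72(c=1) 58(c=1) 78(c=2) 56(c=3)]
  10. access 72: HIT, count now 2. Cache: [96(c=1) 30(c=1) 58(c=1) 78(c=2) 72(c=2) 56(c=3)]
  11. access 50: MISS. Cache: [96(c=1) 30(c=1) 58(c=1) 50(c=1) 78(c=2) 72(c=2) 56(c=3)]
  12. access 58: HIT, count now 2. Cache: [96(c=1) 30(c=1) 50(c=1) 78(c=2) 72(c=2) 58(c=2) 56(c=3)]
  13. access 58: HIT, count now 3. Cache: [96(c=1) 30(c=1) 50(c=1) 78(c=2) 72(c=2) 56(c=3) 58(c=3)]
  14. access 30: HIT, count now 2. Cache: [96(c=1) 50(c=1) 78(c=2) 72(c=2) 30(c=2) 56(c=3) 58(c=3)]
  15. access 59: MISS. Cache: [96(c=1) 50(c=1) 59(c=1) 78(c=2) 72(c=2) 30(c=2) 56(c=3) 58(c=3)]
  16. access 50: HIT, count now 2. Cache: [96(c=1) 59(c=1) 78(c=2) 72(c=2) 30(c=2) 50(c=2) 56(c=3) 58(c=3)]
  17. access 72: HIT, count now 3. Cache: [96(c=1) 59(c=1) 78(c=2) 30(c=2) 50(c=2) 56(c=3) 58(c=3) 72(c=3)]
  18. access 59: HIT, count now 2. Cache: [96(c=1) 78(c=2) 30(c=2) 50(c=2) 59(c=2) 56(c=3) 58(c=3) 72(c=3)]
  19. access 96: HIT, count now 2. Cache: [78(c=2) 30(c=2) 50(c=2) 59(c=2) 96(c=2) 56(c=3) 58(c=3) 72(c=3)]
  20. access 50: HIT, count now 3. Cache: [78(c=2) 30(c=2) 59(c=2) 96(c=2) 56(c=3) 58(c=3) 72(c=3) 50(c=3)]
  21. access 59: HIT, count now 3. Cache: [78(c=2) 30(c=2) 96(c=2) 56(c=3) 58(c=3) 72(c=3) 50(c=3) 59(c=3)]
  22. access 50: HIT, count now 4. Cache: [78(c=2) 30(c=2) 96(c=2) 56(c=3) 58(c=3) 72(c=3) 59(c=3) 50(c=4)]
  23. access 98: MISS, evict 78(c=2). Cache: [98(c=1) 30(c=2) 96(c=2) 56(c=3) 58(c=3) 72(c=3) 59(c=3) 50(c=4)]
Total: 14 hits, 9 misses, 1 evictions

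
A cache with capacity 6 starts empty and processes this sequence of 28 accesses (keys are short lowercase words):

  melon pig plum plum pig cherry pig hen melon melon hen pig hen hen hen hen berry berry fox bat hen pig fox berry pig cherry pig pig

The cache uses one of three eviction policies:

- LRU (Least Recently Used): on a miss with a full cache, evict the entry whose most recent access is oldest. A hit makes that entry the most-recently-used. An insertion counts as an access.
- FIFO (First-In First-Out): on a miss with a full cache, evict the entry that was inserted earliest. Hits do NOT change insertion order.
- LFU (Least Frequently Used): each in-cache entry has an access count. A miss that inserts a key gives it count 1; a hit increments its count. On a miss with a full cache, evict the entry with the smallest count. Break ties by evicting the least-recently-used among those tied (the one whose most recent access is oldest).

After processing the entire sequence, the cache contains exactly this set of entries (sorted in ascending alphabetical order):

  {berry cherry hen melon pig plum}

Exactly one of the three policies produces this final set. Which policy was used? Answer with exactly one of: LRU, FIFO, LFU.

Simulating under each policy and comparing final sets:
  LRU: final set = {bat berry cherry fox hen pig} -> differs
  FIFO: final set = {bat berry cherry fox hen pig} -> differs
  LFU: final set = {berry cherry hen melon pig plum} -> MATCHES target
Only LFU produces the target set.

Answer: LFU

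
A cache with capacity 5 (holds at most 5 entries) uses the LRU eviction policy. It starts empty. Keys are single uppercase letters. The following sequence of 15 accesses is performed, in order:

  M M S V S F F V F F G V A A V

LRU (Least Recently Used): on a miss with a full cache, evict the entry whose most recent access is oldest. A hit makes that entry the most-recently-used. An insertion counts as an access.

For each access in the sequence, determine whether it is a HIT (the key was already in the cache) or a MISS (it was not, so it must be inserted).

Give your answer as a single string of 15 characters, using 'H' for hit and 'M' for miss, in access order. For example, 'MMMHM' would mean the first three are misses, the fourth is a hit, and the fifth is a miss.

LRU simulation (capacity=5):
  1. access M: MISS. Cache (LRU->MRU): [M]
  2. access M: HIT. Cache (LRU->MRU): [M]
  3. access S: MISS. Cache (LRU->MRU): [M S]
  4. access V: MISS. Cache (LRU->MRU): [M S V]
  5. access S: HIT. Cache (LRU->MRU): [M V S]
  6. access F: MISS. Cache (LRU->MRU): [M V S F]
  7. access F: HIT. Cache (LRU->MRU): [M V S F]
  8. access V: HIT. Cache (LRU->MRU): [M S F V]
  9. access F: HIT. Cache (LRU->MRU): [M S V F]
  10. access F: HIT. Cache (LRU->MRU): [M S V F]
  11. access G: MISS. Cache (LRU->MRU): [M S V F G]
  12. access V: HIT. Cache (LRU->MRU): [M S F G V]
  13. access A: MISS, evict M. Cache (LRU->MRU): [S F G V A]
  14. access A: HIT. Cache (LRU->MRU): [S F G V A]
  15. access V: HIT. Cache (LRU->MRU): [S F G A V]
Total: 9 hits, 6 misses, 1 evictions

Answer: MHMMHMHHHHMHMHH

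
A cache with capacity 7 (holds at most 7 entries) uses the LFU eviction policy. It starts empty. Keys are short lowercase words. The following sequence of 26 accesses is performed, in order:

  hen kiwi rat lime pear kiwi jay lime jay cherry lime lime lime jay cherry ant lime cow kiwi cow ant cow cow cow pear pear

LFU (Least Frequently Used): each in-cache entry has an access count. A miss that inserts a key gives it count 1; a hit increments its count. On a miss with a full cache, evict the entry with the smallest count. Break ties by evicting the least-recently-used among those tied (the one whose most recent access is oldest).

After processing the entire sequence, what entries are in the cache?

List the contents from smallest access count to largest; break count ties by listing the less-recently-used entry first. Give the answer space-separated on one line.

LFU simulation (capacity=7):
  1. access hen: MISS. Cache: [hen(c=1)]
  2. access kiwi: MISS. Cache: [hen(c=1) kiwi(c=1)]
  3. access rat: MISS. Cache: [hen(c=1) kiwi(c=1) rat(c=1)]
  4. access lime: MISS. Cache: [hen(c=1) kiwi(c=1) rat(c=1) lime(c=1)]
  5. access pear: MISS. Cache: [hen(c=1) kiwi(c=1) rat(c=1) lime(c=1) pear(c=1)]
  6. access kiwi: HIT, count now 2. Cache: [hen(c=1) rat(c=1) lime(c=1) pear(c=1) kiwi(c=2)]
  7. access jay: MISS. Cache: [hen(c=1) rat(c=1) lime(c=1) pear(c=1) jay(c=1) kiwi(c=2)]
  8. access lime: HIT, count now 2. Cache: [hen(c=1) rat(c=1) pear(c=1) jay(c=1) kiwi(c=2) lime(c=2)]
  9. access jay: HIT, count now 2. Cache: [hen(c=1) rat(c=1) pear(c=1) kiwi(c=2) lime(c=2) jay(c=2)]
  10. access cherry: MISS. Cache: [hen(c=1) rat(c=1) pear(c=1) cherry(c=1) kiwi(c=2) lime(c=2) jay(c=2)]
  11. access lime: HIT, count now 3. Cache: [hen(c=1) rat(c=1) pear(c=1) cherry(c=1) kiwi(c=2) jay(c=2) lime(c=3)]
  12. access lime: HIT, count now 4. Cache: [hen(c=1) rat(c=1) pear(c=1) cherry(c=1) kiwi(c=2) jay(c=2) lime(c=4)]
  13. access lime: HIT, count now 5. Cache: [hen(c=1) rat(c=1) pear(c=1) cherry(c=1) kiwi(c=2) jay(c=2) lime(c=5)]
  14. access jay: HIT, count now 3. Cache: [hen(c=1) rat(c=1) pear(c=1) cherry(c=1) kiwi(c=2) jay(c=3) lime(c=5)]
  15. access cherry: HIT, count now 2. Cache: [hen(c=1) rat(c=1) pear(c=1) kiwi(c=2) cherry(c=2) jay(c=3) lime(c=5)]
  16. access ant: MISS, evict hen(c=1). Cache: [rat(c=1) pear(c=1) ant(c=1) kiwi(c=2) cherry(c=2) jay(c=3) lime(c=5)]
  17. access lime: HIT, count now 6. Cache: [rat(c=1) pear(c=1) ant(c=1) kiwi(c=2) cherry(c=2) jay(c=3) lime(c=6)]
  18. access cow: MISS, evict rat(c=1). Cache: [pear(c=1) ant(c=1) cow(c=1) kiwi(c=2) cherry(c=2) jay(c=3) lime(c=6)]
  19. access kiwi: HIT, count now 3. Cache: [pear(c=1) ant(c=1) cow(c=1) cherry(c=2) jay(c=3) kiwi(c=3) lime(c=6)]
  20. access cow: HIT, count now 2. Cache: [pear(c=1) ant(c=1) cherry(c=2) cow(c=2) jay(c=3) kiwi(c=3) lime(c=6)]
  21. access ant: HIT, count now 2. Cache: [pear(c=1) cherry(c=2) cow(c=2) ant(c=2) jay(c=3) kiwi(c=3) lime(c=6)]
  22. access cow: HIT, count now 3. Cache: [pear(c=1) cherry(c=2) ant(c=2) jay(c=3) kiwi(c=3) cow(c=3) lime(c=6)]
  23. access cow: HIT, count now 4. Cache: [pear(c=1) cherry(c=2) ant(c=2) jay(c=3) kiwi(c=3) cow(c=4) lime(c=6)]
  24. access cow: HIT, count now 5. Cache: [pear(c=1) cherry(c=2) ant(c=2) jay(c=3) kiwi(c=3) cow(c=5) lime(c=6)]
  25. access pear: HIT, count now 2. Cache: [cherry(c=2) ant(c=2) pear(c=2) jay(c=3) kiwi(c=3) cow(c=5) lime(c=6)]
  26. access pear: HIT, count now 3. Cache: [cherry(c=2) ant(c=2) jay(c=3) kiwi(c=3) pear(c=3) cow(c=5) lime(c=6)]
Total: 17 hits, 9 misses, 2 evictions

Answer: cherry ant jay kiwi pear cow lime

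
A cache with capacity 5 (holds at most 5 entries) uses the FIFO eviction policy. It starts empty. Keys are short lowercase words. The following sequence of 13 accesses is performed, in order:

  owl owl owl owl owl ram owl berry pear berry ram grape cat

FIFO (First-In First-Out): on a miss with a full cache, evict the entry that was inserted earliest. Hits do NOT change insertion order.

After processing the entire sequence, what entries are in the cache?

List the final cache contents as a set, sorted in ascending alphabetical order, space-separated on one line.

Answer: berry cat grape pear ram

Derivation:
FIFO simulation (capacity=5):
  1. access owl: MISS. Cache (old->new): [owl]
  2. access owl: HIT. Cache (old->new): [owl]
  3. access owl: HIT. Cache (old->new): [owl]
  4. access owl: HIT. Cache (old->new): [owl]
  5. access owl: HIT. Cache (old->new): [owl]
  6. access ram: MISS. Cache (old->new): [owl ram]
  7. access owl: HIT. Cache (old->new): [owl ram]
  8. access berry: MISS. Cache (old->new): [owl ram berry]
  9. access pear: MISS. Cache (old->new): [owl ram berry pear]
  10. access berry: HIT. Cache (old->new): [owl ram berry pear]
  11. access ram: HIT. Cache (old->new): [owl ram berry pear]
  12. access grape: MISS. Cache (old->new): [owl ram berry pear grape]
  13. access cat: MISS, evict owl. Cache (old->new): [ram berry pear grape cat]
Total: 7 hits, 6 misses, 1 evictions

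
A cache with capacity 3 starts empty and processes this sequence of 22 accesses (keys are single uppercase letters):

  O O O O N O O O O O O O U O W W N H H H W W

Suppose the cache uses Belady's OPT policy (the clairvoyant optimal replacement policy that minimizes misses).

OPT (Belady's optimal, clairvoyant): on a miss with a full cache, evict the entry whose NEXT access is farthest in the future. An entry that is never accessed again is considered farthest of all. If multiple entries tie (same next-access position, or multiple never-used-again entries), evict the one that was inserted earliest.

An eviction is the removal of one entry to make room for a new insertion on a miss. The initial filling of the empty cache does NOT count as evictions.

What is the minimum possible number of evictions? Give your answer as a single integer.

OPT (Belady) simulation (capacity=3):
  1. access O: MISS. Cache: [O]
  2. access O: HIT. Next use of O: step 3. Cache: [O]
  3. access O: HIT. Next use of O: step 4. Cache: [O]
  4. access O: HIT. Next use of O: step 6. Cache: [O]
  5. access N: MISS. Cache: [O N]
  6. access O: HIT. Next use of O: step 7. Cache: [O N]
  7. access O: HIT. Next use of O: step 8. Cache: [O N]
  8. access O: HIT. Next use of O: step 9. Cache: [O N]
  9. access O: HIT. Next use of O: step 10. Cache: [O N]
  10. access O: HIT. Next use of O: step 11. Cache: [O N]
  11. access O: HIT. Next use of O: step 12. Cache: [O N]
  12. access O: HIT. Next use of O: step 14. Cache: [O N]
  13. access U: MISS. Cache: [O N U]
  14. access O: HIT. Next use of O: never. Cache: [O N U]
  15. access W: MISS, evict O (next use: never). Cache: [N U W]
  16. access W: HIT. Next use of W: step 21. Cache: [N U W]
  17. access N: HIT. Next use of N: never. Cache: [N U W]
  18. access H: MISS, evict N (next use: never). Cache: [U W H]
  19. access H: HIT. Next use of H: step 20. Cache: [U W H]
  20. access H: HIT. Next use of H: never. Cache: [U W H]
  21. access W: HIT. Next use of W: step 22. Cache: [U W H]
  22. access W: HIT. Next use of W: never. Cache: [U W H]
Total: 17 hits, 5 misses, 2 evictions

Answer: 2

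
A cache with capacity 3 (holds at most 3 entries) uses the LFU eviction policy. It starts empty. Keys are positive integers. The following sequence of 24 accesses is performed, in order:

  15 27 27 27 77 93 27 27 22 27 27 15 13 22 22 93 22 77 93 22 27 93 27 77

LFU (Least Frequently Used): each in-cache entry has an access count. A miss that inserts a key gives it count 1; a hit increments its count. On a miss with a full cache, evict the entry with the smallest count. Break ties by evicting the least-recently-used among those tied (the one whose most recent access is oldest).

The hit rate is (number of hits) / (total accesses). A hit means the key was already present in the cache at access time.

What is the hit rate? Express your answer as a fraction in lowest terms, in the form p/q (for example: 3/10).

Answer: 1/2

Derivation:
LFU simulation (capacity=3):
  1. access 15: MISS. Cache: [15(c=1)]
  2. access 27: MISS. Cache: [15(c=1) 27(c=1)]
  3. access 27: HIT, count now 2. Cache: [15(c=1) 27(c=2)]
  4. access 27: HIT, count now 3. Cache: [15(c=1) 27(c=3)]
  5. access 77: MISS. Cache: [15(c=1) 77(c=1) 27(c=3)]
  6. access 93: MISS, evict 15(c=1). Cache: [77(c=1) 93(c=1) 27(c=3)]
  7. access 27: HIT, count now 4. Cache: [77(c=1) 93(c=1) 27(c=4)]
  8. access 27: HIT, count now 5. Cache: [77(c=1) 93(c=1) 27(c=5)]
  9. access 22: MISS, evict 77(c=1). Cache: [93(c=1) 22(c=1) 27(c=5)]
  10. access 27: HIT, count now 6. Cache: [93(c=1) 22(c=1) 27(c=6)]
  11. access 27: HIT, count now 7. Cache: [93(c=1) 22(c=1) 27(c=7)]
  12. access 15: MISS, evict 93(c=1). Cache: [22(c=1) 15(c=1) 27(c=7)]
  13. access 13: MISS, evict 22(c=1). Cache: [15(c=1) 13(c=1) 27(c=7)]
  14. access 22: MISS, evict 15(c=1). Cache: [13(c=1) 22(c=1) 27(c=7)]
  15. access 22: HIT, count now 2. Cache: [13(c=1) 22(c=2) 27(c=7)]
  16. access 93: MISS, evict 13(c=1). Cache: [93(c=1) 22(c=2) 27(c=7)]
  17. access 22: HIT, count now 3. Cache: [93(c=1) 22(c=3) 27(c=7)]
  18. access 77: MISS, evict 93(c=1). Cache: [77(c=1) 22(c=3) 27(c=7)]
  19. access 93: MISS, evict 77(c=1). Cache: [93(c=1) 22(c=3) 27(c=7)]
  20. access 22: HIT, count now 4. Cache: [93(c=1) 22(c=4) 27(c=7)]
  21. access 27: HIT, count now 8. Cache: [93(c=1) 22(c=4) 27(c=8)]
  22. access 93: HIT, count now 2. Cache: [93(c=2) 22(c=4) 27(c=8)]
  23. access 27: HIT, count now 9. Cache: [93(c=2) 22(c=4) 27(c=9)]
  24. access 77: MISS, evict 93(c=2). Cache: [77(c=1) 22(c=4) 27(c=9)]
Total: 12 hits, 12 misses, 9 evictions

Hit rate = 12/24 = 1/2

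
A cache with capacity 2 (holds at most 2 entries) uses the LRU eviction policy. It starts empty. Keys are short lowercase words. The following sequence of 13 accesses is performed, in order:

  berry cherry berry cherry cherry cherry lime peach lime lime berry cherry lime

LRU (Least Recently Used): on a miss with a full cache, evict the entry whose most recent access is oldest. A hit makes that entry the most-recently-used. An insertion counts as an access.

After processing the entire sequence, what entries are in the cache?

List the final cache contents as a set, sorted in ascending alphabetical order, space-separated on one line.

LRU simulation (capacity=2):
  1. access berry: MISS. Cache (LRU->MRU): [berry]
  2. access cherry: MISS. Cache (LRU->MRU): [berry cherry]
  3. access berry: HIT. Cache (LRU->MRU): [cherry berry]
  4. access cherry: HIT. Cache (LRU->MRU): [berry cherry]
  5. access cherry: HIT. Cache (LRU->MRU): [berry cherry]
  6. access cherry: HIT. Cache (LRU->MRU): [berry cherry]
  7. access lime: MISS, evict berry. Cache (LRU->MRU): [cherry lime]
  8. access peach: MISS, evict cherry. Cache (LRU->MRU): [lime peach]
  9. access lime: HIT. Cache (LRU->MRU): [peach lime]
  10. access lime: HIT. Cache (LRU->MRU): [peach lime]
  11. access berry: MISS, evict peach. Cache (LRU->MRU): [lime berry]
  12. access cherry: MISS, evict lime. Cache (LRU->MRU): [berry cherry]
  13. access lime: MISS, evict berry. Cache (LRU->MRU): [cherry lime]
Total: 6 hits, 7 misses, 5 evictions

Answer: cherry lime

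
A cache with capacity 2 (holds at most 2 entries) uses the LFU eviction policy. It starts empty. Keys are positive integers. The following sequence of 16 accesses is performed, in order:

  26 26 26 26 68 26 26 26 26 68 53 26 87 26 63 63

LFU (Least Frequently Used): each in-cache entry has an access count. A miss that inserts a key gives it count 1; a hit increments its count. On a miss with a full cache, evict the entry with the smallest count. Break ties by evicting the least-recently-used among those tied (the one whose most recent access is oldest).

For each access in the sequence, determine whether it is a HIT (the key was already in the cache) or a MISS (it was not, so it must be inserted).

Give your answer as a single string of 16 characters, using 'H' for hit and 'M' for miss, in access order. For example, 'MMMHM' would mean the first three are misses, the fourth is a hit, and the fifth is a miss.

Answer: MHHHMHHHHHMHMHMH

Derivation:
LFU simulation (capacity=2):
  1. access 26: MISS. Cache: [26(c=1)]
  2. access 26: HIT, count now 2. Cache: [26(c=2)]
  3. access 26: HIT, count now 3. Cache: [26(c=3)]
  4. access 26: HIT, count now 4. Cache: [26(c=4)]
  5. access 68: MISS. Cache: [68(c=1) 26(c=4)]
  6. access 26: HIT, count now 5. Cache: [68(c=1) 26(c=5)]
  7. access 26: HIT, count now 6. Cache: [68(c=1) 26(c=6)]
  8. access 26: HIT, count now 7. Cache: [68(c=1) 26(c=7)]
  9. access 26: HIT, count now 8. Cache: [68(c=1) 26(c=8)]
  10. access 68: HIT, count now 2. Cache: [68(c=2) 26(c=8)]
  11. access 53: MISS, evict 68(c=2). Cache: [53(c=1) 26(c=8)]
  12. access 26: HIT, count now 9. Cache: [53(c=1) 26(c=9)]
  13. access 87: MISS, evict 53(c=1). Cache: [87(c=1) 26(c=9)]
  14. access 26: HIT, count now 10. Cache: [87(c=1) 26(c=10)]
  15. access 63: MISS, evict 87(c=1). Cache: [63(c=1) 26(c=10)]
  16. access 63: HIT, count now 2. Cache: [63(c=2) 26(c=10)]
Total: 11 hits, 5 misses, 3 evictions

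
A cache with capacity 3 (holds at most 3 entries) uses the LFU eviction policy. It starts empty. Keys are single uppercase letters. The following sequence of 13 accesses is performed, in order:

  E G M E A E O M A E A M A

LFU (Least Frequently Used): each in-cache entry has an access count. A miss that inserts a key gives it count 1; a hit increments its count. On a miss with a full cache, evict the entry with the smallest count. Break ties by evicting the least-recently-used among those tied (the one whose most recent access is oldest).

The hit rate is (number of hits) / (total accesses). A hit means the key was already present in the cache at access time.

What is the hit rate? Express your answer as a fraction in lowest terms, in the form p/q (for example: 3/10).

Answer: 6/13

Derivation:
LFU simulation (capacity=3):
  1. access E: MISS. Cache: [E(c=1)]
  2. access G: MISS. Cache: [E(c=1) G(c=1)]
  3. access M: MISS. Cache: [E(c=1) G(c=1) M(c=1)]
  4. access E: HIT, count now 2. Cache: [G(c=1) M(c=1) E(c=2)]
  5. access A: MISS, evict G(c=1). Cache: [M(c=1) A(c=1) E(c=2)]
  6. access E: HIT, count now 3. Cache: [M(c=1) A(c=1) E(c=3)]
  7. access O: MISS, evict M(c=1). Cache: [A(c=1) O(c=1) E(c=3)]
  8. access M: MISS, evict A(c=1). Cache: [O(c=1) M(c=1) E(c=3)]
  9. access A: MISS, evict O(c=1). Cache: [M(c=1) A(c=1) E(c=3)]
  10. access E: HIT, count now 4. Cache: [M(c=1) A(c=1) E(c=4)]
  11. access A: HIT, count now 2. Cache: [M(c=1) A(c=2) E(c=4)]
  12. access M: HIT, count now 2. Cache: [A(c=2) M(c=2) E(c=4)]
  13. access A: HIT, count now 3. Cache: [M(c=2) A(c=3) E(c=4)]
Total: 6 hits, 7 misses, 4 evictions

Hit rate = 6/13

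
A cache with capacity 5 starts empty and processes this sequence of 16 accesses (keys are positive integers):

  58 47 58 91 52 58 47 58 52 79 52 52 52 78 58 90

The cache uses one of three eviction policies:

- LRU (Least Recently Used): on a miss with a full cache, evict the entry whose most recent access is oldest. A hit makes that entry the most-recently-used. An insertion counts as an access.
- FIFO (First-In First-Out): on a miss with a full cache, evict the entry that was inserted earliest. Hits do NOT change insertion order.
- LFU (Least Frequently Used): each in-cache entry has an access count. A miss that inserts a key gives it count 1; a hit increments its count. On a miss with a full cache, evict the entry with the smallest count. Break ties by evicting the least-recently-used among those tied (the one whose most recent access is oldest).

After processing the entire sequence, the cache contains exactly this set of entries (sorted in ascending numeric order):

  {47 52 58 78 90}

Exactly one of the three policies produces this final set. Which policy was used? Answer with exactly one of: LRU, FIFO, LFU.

Simulating under each policy and comparing final sets:
  LRU: final set = {52 58 78 79 90} -> differs
  FIFO: final set = {52 58 78 79 90} -> differs
  LFU: final set = {47 52 58 78 90} -> MATCHES target
Only LFU produces the target set.

Answer: LFU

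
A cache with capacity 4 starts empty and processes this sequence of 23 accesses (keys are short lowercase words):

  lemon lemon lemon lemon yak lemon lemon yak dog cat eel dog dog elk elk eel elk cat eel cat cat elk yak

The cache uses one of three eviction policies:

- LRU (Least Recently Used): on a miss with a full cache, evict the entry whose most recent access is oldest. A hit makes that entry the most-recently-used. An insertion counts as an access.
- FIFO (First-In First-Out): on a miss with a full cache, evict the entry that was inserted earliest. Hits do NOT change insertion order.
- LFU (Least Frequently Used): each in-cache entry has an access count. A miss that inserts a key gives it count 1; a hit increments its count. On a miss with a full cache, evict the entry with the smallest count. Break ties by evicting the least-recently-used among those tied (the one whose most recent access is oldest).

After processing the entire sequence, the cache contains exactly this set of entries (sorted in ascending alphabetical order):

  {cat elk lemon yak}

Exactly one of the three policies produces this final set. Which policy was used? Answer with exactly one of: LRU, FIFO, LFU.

Answer: LFU

Derivation:
Simulating under each policy and comparing final sets:
  LRU: final set = {cat eel elk yak} -> differs
  FIFO: final set = {cat eel elk yak} -> differs
  LFU: final set = {cat elk lemon yak} -> MATCHES target
Only LFU produces the target set.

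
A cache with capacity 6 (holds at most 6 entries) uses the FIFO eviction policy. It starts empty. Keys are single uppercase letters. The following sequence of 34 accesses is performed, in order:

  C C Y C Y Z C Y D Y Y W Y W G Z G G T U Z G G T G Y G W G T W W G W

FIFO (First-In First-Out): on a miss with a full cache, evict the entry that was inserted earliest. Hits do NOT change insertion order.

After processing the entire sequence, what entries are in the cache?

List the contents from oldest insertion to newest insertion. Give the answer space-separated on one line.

FIFO simulation (capacity=6):
  1. access C: MISS. Cache (old->new): [C]
  2. access C: HIT. Cache (old->new): [C]
  3. access Y: MISS. Cache (old->new): [C Y]
  4. access C: HIT. Cache (old->new): [C Y]
  5. access Y: HIT. Cache (old->new): [C Y]
  6. access Z: MISS. Cache (old->new): [C Y Z]
  7. access C: HIT. Cache (old->new): [C Y Z]
  8. access Y: HIT. Cache (old->new): [C Y Z]
  9. access D: MISS. Cache (old->new): [C Y Z D]
  10. access Y: HIT. Cache (old->new): [C Y Z D]
  11. access Y: HIT. Cache (old->new): [C Y Z D]
  12. access W: MISS. Cache (old->new): [C Y Z D W]
  13. access Y: HIT. Cache (old->new): [C Y Z D W]
  14. access W: HIT. Cache (old->new): [C Y Z D W]
  15. access G: MISS. Cache (old->new): [C Y Z D W G]
  16. access Z: HIT. Cache (old->new): [C Y Z D W G]
  17. access G: HIT. Cache (old->new): [C Y Z D W G]
  18. access G: HIT. Cache (old->new): [C Y Z D W G]
  19. access T: MISS, evict C. Cache (old->new): [Y Z D W G T]
  20. access U: MISS, evict Y. Cache (old->new): [Z D W G T U]
  21. access Z: HIT. Cache (old->new): [Z D W G T U]
  22. access G: HIT. Cache (old->new): [Z D W G T U]
  23. access G: HIT. Cache (old->new): [Z D W G T U]
  24. access T: HIT. Cache (old->new): [Z D W G T U]
  25. access G: HIT. Cache (old->new): [Z D W G T U]
  26. access Y: MISS, evict Z. Cache (old->new): [D W G T U Y]
  27. access G: HIT. Cache (old->new): [D W G T U Y]
  28. access W: HIT. Cache (old->new): [D W G T U Y]
  29. access G: HIT. Cache (old->new): [D W G T U Y]
  30. access T: HIT. Cache (old->new): [D W G T U Y]
  31. access W: HIT. Cache (old->new): [D W G T U Y]
  32. access W: HIT. Cache (old->new): [D W G T U Y]
  33. access G: HIT. Cache (old->new): [D W G T U Y]
  34. access W: HIT. Cache (old->new): [D W G T U Y]
Total: 25 hits, 9 misses, 3 evictions

Answer: D W G T U Y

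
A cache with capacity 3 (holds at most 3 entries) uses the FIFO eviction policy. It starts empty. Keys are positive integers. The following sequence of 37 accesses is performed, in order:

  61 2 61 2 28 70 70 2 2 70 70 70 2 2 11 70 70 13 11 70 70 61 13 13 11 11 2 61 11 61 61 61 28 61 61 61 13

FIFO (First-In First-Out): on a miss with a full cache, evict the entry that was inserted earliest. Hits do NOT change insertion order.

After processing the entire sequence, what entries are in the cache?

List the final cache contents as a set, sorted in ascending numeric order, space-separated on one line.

FIFO simulation (capacity=3):
  1. access 61: MISS. Cache (old->new): [61]
  2. access 2: MISS. Cache (old->new): [61 2]
  3. access 61: HIT. Cache (old->new): [61 2]
  4. access 2: HIT. Cache (old->new): [61 2]
  5. access 28: MISS. Cache (old->new): [61 2 28]
  6. access 70: MISS, evict 61. Cache (old->new): [2 28 70]
  7. access 70: HIT. Cache (old->new): [2 28 70]
  8. access 2: HIT. Cache (old->new): [2 28 70]
  9. access 2: HIT. Cache (old->new): [2 28 70]
  10. access 70: HIT. Cache (old->new): [2 28 70]
  11. access 70: HIT. Cache (old->new): [2 28 70]
  12. access 70: HIT. Cache (old->new): [2 28 70]
  13. access 2: HIT. Cache (old->new): [2 28 70]
  14. access 2: HIT. Cache (old->new): [2 28 70]
  15. access 11: MISS, evict 2. Cache (old->new): [28 70 11]
  16. access 70: HIT. Cache (old->new): [28 70 11]
  17. access 70: HIT. Cache (old->new): [28 70 11]
  18. access 13: MISS, evict 28. Cache (old->new): [70 11 13]
  19. access 11: HIT. Cache (old->new): [70 11 13]
  20. access 70: HIT. Cache (old->new): [70 11 13]
  21. access 70: HIT. Cache (old->new): [70 11 13]
  22. access 61: MISS, evict 70. Cache (old->new): [11 13 61]
  23. access 13: HIT. Cache (old->new): [11 13 61]
  24. access 13: HIT. Cache (old->new): [11 13 61]
  25. access 11: HIT. Cache (old->new): [11 13 61]
  26. access 11: HIT. Cache (old->new): [11 13 61]
  27. access 2: MISS, evict 11. Cache (old->new): [13 61 2]
  28. access 61: HIT. Cache (old->new): [13 61 2]
  29. access 11: MISS, evict 13. Cache (old->new): [61 2 11]
  30. access 61: HIT. Cache (old->new): [61 2 11]
  31. access 61: HIT. Cache (old->new): [61 2 11]
  32. access 61: HIT. Cache (old->new): [61 2 11]
  33. access 28: MISS, evict 61. Cache (old->new): [2 11 28]
  34. access 61: MISS, evict 2. Cache (old->new): [11 28 61]
  35. access 61: HIT. Cache (old->new): [11 28 61]
  36. access 61: HIT. Cache (old->new): [11 28 61]
  37. access 13: MISS, evict 11. Cache (old->new): [28 61 13]
Total: 25 hits, 12 misses, 9 evictions

Answer: 13 28 61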